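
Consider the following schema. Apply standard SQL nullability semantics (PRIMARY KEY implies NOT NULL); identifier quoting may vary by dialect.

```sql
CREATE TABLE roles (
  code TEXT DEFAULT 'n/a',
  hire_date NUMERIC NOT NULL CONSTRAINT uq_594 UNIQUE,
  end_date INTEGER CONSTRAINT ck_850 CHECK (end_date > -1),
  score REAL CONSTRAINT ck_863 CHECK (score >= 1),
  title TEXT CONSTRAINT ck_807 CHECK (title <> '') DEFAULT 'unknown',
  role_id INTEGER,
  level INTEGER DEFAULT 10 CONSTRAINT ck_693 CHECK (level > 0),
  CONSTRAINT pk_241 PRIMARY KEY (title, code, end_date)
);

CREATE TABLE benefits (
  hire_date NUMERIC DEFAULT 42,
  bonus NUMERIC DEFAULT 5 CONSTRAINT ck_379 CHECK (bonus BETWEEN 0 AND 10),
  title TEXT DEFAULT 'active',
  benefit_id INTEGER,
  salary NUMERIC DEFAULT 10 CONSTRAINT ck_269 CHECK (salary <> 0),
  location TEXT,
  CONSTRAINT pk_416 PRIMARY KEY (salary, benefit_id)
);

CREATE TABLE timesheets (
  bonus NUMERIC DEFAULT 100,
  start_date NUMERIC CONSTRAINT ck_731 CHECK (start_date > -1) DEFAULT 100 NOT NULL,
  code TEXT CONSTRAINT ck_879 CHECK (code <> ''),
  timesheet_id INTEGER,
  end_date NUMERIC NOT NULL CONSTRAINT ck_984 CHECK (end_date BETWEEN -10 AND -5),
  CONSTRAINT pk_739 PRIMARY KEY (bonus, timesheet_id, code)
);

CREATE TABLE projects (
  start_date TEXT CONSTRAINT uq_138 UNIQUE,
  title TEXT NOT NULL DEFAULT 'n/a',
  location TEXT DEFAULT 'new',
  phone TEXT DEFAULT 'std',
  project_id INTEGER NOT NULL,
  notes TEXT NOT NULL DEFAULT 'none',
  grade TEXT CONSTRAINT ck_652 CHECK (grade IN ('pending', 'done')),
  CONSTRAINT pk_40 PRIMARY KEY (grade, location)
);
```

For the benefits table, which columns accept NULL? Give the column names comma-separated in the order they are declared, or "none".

hire_date, bonus, title, location

- hire_date: DEFAULT only fills an omitted column; an explicit NULL is still allowed → nullable.
- bonus: CHECK does not forbid NULL (a CHECK constraint passes when its expression is NULL) → nullable.
- title: DEFAULT only fills an omitted column; an explicit NULL is still allowed → nullable.
- benefit_id: part of the PRIMARY KEY, which implies NOT NULL → not nullable.
- salary: part of the PRIMARY KEY, which implies NOT NULL → not nullable.
- location: no NOT NULL constraint applies → nullable.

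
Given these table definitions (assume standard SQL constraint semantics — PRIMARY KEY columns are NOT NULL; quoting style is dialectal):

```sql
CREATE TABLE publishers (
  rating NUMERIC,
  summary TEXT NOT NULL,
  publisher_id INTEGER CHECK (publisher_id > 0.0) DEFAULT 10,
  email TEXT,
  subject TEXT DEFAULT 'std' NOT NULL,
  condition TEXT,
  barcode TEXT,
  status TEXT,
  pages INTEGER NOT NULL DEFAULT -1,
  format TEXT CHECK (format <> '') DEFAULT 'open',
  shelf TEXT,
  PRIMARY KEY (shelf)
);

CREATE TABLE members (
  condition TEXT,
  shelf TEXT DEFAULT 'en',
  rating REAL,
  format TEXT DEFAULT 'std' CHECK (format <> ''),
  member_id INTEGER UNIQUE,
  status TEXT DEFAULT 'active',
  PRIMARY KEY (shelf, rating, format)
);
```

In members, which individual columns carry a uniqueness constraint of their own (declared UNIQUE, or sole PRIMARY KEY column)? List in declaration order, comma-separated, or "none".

- condition: no UNIQUE or single-column PK constraint.
- shelf: part of a composite PRIMARY KEY — only the tuple is unique, not this column on its own.
- rating: part of a composite PRIMARY KEY — only the tuple is unique, not this column on its own.
- format: part of a composite PRIMARY KEY — only the tuple is unique, not this column on its own.
- member_id: declared UNIQUE → unique.
- status: no UNIQUE or single-column PK constraint.

member_id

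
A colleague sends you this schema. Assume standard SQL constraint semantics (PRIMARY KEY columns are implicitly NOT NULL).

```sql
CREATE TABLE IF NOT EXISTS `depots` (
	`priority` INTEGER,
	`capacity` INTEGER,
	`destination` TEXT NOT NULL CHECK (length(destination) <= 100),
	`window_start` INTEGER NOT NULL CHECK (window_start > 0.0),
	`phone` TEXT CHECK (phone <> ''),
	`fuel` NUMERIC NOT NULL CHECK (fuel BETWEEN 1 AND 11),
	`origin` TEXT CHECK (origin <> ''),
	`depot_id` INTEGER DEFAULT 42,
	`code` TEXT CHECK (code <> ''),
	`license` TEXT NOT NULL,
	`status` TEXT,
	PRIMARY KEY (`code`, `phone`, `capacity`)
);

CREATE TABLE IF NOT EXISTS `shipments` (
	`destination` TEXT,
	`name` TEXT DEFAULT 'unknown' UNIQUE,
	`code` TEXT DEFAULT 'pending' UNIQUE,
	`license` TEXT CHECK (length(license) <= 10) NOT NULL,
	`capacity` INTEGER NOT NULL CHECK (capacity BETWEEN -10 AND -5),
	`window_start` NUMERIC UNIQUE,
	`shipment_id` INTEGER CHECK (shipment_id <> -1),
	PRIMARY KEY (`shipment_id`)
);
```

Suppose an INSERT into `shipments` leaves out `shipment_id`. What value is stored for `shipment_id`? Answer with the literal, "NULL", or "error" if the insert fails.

shipment_id has no DEFAULT clause.
Omitting it would insert NULL, but it is part of the PRIMARY KEY, so the INSERT fails.

error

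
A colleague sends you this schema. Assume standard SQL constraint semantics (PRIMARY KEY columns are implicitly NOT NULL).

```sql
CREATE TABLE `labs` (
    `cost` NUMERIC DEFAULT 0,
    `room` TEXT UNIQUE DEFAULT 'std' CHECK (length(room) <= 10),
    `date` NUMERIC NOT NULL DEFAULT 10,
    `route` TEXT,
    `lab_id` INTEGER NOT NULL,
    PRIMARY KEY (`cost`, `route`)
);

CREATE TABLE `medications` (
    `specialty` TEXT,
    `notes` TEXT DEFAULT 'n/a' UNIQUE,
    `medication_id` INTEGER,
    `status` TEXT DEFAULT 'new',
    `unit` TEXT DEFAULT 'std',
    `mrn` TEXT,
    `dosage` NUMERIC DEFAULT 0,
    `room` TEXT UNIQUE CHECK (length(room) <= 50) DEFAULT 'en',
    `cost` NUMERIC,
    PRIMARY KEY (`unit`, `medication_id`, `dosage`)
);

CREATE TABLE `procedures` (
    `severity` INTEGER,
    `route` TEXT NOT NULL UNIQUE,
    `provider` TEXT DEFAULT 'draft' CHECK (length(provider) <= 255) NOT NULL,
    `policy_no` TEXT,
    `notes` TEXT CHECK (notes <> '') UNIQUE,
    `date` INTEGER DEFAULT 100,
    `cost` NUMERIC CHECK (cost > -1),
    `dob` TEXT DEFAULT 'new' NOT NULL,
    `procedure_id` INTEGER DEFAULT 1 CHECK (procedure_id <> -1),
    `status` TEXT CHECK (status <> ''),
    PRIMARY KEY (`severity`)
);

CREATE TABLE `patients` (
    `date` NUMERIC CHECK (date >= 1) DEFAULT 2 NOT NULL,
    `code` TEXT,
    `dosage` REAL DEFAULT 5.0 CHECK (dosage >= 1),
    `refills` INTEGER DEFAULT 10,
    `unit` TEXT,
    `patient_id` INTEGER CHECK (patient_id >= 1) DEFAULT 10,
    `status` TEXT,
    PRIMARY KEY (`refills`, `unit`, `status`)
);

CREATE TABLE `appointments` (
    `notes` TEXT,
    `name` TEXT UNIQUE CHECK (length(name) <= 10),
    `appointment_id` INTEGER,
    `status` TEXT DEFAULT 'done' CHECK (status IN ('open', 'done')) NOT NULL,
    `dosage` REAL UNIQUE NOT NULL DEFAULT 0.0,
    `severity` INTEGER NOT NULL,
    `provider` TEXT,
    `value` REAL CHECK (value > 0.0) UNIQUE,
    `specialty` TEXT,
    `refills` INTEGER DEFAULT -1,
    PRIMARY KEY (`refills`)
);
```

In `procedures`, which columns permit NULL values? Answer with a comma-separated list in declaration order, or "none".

policy_no, notes, date, cost, procedure_id, status

- severity: part of the PRIMARY KEY, which implies NOT NULL → not nullable.
- route: declared NOT NULL → not nullable.
- provider: declared NOT NULL → not nullable.
- policy_no: no NOT NULL constraint applies → nullable.
- notes: CHECK does not forbid NULL (a CHECK constraint passes when its expression is NULL) → nullable.
- date: DEFAULT only fills an omitted column; an explicit NULL is still allowed → nullable.
- cost: CHECK does not forbid NULL (a CHECK constraint passes when its expression is NULL) → nullable.
- dob: declared NOT NULL → not nullable.
- procedure_id: CHECK does not forbid NULL (a CHECK constraint passes when its expression is NULL) → nullable.
- status: CHECK does not forbid NULL (a CHECK constraint passes when its expression is NULL) → nullable.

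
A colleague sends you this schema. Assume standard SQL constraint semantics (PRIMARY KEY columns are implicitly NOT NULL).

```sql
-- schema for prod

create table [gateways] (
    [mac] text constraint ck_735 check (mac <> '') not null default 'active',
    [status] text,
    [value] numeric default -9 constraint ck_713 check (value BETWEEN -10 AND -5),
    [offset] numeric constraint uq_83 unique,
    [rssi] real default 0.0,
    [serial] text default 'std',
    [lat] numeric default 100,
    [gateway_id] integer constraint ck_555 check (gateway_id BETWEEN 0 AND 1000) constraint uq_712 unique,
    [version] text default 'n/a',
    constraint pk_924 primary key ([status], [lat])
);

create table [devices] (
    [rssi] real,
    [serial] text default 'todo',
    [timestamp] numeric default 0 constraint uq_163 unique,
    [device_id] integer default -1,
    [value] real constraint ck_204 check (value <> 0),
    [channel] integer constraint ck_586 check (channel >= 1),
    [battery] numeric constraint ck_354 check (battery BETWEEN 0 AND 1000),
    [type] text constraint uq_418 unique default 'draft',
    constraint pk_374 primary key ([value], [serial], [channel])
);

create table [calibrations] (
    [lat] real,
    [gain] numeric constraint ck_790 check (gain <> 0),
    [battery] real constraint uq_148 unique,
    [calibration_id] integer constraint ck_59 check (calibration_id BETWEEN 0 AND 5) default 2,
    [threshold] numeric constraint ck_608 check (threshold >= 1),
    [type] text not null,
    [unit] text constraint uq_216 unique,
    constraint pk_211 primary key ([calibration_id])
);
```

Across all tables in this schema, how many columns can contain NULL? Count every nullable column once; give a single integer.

16

gateways: 6 nullable (value, offset, rssi, serial, gateway_id, version — PK (status, lat) and explicit NOT NULL columns excluded).
devices: 5 nullable (rssi, timestamp, device_id, battery, type — PK (value, serial, channel) and explicit NOT NULL columns excluded).
calibrations: 5 nullable (lat, gain, battery, threshold, unit — PK (calibration_id) and explicit NOT NULL columns excluded).
Total: 6 + 5 + 5 = 16.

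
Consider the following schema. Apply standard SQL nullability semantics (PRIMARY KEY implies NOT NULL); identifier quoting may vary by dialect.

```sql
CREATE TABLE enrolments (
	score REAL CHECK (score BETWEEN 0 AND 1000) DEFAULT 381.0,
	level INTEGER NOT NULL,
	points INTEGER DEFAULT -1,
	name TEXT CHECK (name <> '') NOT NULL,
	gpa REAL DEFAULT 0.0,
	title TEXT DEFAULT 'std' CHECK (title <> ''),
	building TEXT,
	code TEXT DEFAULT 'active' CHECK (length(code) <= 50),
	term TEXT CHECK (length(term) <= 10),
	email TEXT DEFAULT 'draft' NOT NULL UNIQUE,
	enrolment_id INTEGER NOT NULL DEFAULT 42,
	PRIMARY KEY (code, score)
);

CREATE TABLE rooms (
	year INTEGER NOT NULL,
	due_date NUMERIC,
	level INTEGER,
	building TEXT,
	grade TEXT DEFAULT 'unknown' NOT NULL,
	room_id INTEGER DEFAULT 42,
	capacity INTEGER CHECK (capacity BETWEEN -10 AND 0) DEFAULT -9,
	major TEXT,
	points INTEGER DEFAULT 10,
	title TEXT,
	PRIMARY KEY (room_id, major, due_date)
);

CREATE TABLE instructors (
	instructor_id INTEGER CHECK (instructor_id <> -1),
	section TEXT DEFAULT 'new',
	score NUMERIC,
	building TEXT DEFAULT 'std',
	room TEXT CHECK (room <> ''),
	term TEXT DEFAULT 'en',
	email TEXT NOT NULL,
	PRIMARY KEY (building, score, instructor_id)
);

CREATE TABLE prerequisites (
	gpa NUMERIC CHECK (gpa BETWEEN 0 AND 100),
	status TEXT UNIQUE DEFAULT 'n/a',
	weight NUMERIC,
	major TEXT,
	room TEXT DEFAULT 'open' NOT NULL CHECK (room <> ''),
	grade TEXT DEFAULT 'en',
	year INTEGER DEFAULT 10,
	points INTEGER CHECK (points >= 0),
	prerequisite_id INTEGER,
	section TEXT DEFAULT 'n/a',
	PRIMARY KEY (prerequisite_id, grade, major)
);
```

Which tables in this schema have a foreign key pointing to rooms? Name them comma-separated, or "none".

No REFERENCES clause anywhere in the schema names rooms.

none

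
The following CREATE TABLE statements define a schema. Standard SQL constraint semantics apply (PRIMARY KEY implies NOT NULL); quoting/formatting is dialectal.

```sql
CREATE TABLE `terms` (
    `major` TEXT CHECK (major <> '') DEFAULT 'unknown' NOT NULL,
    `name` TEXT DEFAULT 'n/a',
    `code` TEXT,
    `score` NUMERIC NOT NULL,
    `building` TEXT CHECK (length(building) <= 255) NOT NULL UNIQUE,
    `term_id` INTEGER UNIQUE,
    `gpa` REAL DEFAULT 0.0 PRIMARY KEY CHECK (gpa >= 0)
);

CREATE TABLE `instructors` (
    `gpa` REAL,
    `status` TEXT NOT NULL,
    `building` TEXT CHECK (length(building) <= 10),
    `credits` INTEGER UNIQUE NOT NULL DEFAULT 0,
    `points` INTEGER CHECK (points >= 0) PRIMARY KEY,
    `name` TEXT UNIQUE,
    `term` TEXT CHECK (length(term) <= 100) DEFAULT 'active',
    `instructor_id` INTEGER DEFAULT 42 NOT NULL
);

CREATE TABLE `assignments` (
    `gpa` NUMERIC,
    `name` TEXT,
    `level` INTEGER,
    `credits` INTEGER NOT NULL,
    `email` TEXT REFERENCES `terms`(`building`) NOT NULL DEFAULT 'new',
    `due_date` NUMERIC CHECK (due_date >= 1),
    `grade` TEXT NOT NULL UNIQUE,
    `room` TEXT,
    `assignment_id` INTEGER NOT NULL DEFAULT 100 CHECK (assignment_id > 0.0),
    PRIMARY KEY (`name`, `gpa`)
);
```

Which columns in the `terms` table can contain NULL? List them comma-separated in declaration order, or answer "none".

name, code, term_id

- major: declared NOT NULL → not nullable.
- name: DEFAULT only fills an omitted column; an explicit NULL is still allowed → nullable.
- code: no NOT NULL constraint applies → nullable.
- score: declared NOT NULL → not nullable.
- building: declared NOT NULL → not nullable.
- term_id: UNIQUE does not imply NOT NULL → nullable.
- gpa: part of the PRIMARY KEY, which implies NOT NULL → not nullable.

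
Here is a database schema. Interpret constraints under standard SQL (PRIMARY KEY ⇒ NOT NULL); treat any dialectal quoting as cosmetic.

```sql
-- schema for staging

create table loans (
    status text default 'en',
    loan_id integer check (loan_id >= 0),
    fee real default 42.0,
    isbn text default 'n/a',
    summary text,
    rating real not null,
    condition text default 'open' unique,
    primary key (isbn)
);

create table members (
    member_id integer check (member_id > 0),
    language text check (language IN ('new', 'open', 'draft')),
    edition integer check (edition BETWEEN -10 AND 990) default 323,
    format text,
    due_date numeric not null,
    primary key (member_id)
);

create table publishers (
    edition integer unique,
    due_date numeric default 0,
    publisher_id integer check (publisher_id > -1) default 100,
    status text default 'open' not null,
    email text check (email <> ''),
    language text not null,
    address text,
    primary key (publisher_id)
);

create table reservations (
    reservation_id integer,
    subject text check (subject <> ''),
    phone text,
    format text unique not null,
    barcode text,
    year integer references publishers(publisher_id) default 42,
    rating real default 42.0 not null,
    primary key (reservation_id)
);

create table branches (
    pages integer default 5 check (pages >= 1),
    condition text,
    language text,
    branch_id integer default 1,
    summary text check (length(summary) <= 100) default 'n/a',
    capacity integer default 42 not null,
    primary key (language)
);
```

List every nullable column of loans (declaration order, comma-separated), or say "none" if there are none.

status, loan_id, fee, summary, condition

- status: DEFAULT only fills an omitted column; an explicit NULL is still allowed → nullable.
- loan_id: CHECK does not forbid NULL (a CHECK constraint passes when its expression is NULL) → nullable.
- fee: DEFAULT only fills an omitted column; an explicit NULL is still allowed → nullable.
- isbn: part of the PRIMARY KEY, which implies NOT NULL → not nullable.
- summary: no NOT NULL constraint applies → nullable.
- rating: declared NOT NULL → not nullable.
- condition: UNIQUE does not imply NOT NULL → nullable.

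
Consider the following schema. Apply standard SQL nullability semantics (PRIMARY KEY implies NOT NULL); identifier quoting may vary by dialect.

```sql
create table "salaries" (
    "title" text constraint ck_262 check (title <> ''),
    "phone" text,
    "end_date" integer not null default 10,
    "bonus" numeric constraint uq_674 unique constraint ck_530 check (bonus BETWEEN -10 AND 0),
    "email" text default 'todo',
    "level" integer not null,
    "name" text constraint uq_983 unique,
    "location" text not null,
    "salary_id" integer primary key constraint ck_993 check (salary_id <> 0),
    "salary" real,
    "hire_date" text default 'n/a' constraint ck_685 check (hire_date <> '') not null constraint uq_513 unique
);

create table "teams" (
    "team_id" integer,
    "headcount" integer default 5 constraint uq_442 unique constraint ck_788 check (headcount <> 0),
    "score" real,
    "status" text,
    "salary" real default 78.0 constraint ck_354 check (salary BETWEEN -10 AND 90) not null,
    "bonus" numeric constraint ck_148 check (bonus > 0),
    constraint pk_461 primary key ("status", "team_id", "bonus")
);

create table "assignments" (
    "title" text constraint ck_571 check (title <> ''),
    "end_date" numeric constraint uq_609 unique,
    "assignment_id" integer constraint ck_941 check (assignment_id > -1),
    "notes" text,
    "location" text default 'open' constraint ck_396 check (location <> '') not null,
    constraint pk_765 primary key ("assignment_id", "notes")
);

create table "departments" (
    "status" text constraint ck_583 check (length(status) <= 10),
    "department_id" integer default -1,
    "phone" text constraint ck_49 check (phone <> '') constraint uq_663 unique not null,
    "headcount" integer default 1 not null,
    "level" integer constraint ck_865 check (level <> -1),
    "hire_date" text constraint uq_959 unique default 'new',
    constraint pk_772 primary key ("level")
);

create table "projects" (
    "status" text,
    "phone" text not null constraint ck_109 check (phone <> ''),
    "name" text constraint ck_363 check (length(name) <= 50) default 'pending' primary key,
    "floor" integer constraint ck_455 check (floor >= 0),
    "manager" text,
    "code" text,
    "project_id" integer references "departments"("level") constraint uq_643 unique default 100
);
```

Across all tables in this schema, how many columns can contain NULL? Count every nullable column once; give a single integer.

18

salaries: 6 nullable (title, phone, bonus, email, name, salary — PK (salary_id) and explicit NOT NULL columns excluded).
teams: 2 nullable (headcount, score — PK (status, team_id, bonus) and explicit NOT NULL columns excluded).
assignments: 2 nullable (title, end_date — PK (assignment_id, notes) and explicit NOT NULL columns excluded).
departments: 3 nullable (status, department_id, hire_date — PK (level) and explicit NOT NULL columns excluded).
projects: 5 nullable (status, floor, manager, code, project_id — PK (name) and explicit NOT NULL columns excluded).
Total: 6 + 2 + 2 + 3 + 5 = 18.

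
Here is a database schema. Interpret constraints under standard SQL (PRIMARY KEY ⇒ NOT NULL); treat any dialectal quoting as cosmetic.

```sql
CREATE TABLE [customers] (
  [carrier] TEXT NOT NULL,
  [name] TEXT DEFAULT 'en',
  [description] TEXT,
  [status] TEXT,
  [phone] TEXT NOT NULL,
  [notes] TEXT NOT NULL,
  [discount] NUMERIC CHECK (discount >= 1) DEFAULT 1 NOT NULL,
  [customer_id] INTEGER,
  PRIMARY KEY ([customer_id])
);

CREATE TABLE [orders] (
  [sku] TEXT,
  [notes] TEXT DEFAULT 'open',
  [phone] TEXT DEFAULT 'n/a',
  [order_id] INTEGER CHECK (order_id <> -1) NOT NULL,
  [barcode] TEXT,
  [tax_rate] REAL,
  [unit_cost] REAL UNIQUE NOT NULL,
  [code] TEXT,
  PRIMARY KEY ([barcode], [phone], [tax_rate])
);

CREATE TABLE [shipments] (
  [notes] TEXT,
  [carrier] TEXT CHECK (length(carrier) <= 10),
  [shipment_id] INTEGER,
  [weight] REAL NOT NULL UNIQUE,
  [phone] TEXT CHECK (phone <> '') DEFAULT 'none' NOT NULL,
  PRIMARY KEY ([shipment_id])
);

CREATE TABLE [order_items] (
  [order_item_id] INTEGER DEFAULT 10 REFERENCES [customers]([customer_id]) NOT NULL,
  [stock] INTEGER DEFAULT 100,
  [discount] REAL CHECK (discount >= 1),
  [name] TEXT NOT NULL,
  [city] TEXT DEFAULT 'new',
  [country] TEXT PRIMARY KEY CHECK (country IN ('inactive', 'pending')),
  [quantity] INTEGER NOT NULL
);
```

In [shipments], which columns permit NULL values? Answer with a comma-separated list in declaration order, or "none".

- notes: no NOT NULL constraint applies → nullable.
- carrier: CHECK does not forbid NULL (a CHECK constraint passes when its expression is NULL) → nullable.
- shipment_id: part of the PRIMARY KEY, which implies NOT NULL → not nullable.
- weight: declared NOT NULL → not nullable.
- phone: declared NOT NULL → not nullable.

notes, carrier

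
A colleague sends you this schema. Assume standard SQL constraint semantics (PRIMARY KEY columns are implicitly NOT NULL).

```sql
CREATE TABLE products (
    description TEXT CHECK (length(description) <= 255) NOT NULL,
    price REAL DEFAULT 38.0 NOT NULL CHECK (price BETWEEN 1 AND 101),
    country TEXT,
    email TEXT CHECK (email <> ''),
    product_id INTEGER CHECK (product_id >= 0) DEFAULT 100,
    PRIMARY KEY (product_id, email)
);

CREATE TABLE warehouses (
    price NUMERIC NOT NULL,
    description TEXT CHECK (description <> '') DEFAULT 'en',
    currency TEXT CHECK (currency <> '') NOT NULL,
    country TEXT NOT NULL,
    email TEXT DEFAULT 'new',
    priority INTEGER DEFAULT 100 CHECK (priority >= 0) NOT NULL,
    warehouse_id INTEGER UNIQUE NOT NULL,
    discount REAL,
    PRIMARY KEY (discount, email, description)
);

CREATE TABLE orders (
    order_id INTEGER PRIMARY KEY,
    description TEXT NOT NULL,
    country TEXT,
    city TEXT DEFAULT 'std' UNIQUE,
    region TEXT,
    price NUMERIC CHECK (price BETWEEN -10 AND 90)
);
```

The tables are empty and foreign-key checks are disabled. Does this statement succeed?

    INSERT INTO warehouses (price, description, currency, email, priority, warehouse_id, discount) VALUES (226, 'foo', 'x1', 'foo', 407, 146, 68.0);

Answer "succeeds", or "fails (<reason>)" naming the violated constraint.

country is omitted from the column list and has no DEFAULT, so it would receive NULL.
But country is declared NOT NULL.

fails (NOT NULL on country)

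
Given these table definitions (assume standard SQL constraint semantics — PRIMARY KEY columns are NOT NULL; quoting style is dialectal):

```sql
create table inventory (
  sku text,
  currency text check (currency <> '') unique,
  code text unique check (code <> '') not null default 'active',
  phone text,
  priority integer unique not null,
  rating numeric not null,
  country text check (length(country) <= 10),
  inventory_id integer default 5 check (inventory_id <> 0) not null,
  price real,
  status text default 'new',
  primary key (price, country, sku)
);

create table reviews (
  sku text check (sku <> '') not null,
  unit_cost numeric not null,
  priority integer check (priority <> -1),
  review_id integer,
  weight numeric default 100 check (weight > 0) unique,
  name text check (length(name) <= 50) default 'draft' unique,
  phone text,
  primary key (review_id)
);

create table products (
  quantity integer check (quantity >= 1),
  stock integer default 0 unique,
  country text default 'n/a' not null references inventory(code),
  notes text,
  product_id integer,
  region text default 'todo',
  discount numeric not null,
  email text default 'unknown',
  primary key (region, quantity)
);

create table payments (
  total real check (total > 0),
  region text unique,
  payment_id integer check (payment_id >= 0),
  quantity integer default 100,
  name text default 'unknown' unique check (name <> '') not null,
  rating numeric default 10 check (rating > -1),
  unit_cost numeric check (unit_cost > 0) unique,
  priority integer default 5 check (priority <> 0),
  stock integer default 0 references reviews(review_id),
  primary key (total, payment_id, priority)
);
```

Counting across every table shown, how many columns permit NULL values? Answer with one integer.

inventory: 3 nullable (currency, phone, status — PK (price, country, sku) and explicit NOT NULL columns excluded).
reviews: 4 nullable (priority, weight, name, phone — PK (review_id) and explicit NOT NULL columns excluded).
products: 4 nullable (stock, notes, product_id, email — PK (region, quantity) and explicit NOT NULL columns excluded).
payments: 5 nullable (region, quantity, rating, unit_cost, stock — PK (total, payment_id, priority) and explicit NOT NULL columns excluded).
Total: 3 + 4 + 4 + 5 = 16.

16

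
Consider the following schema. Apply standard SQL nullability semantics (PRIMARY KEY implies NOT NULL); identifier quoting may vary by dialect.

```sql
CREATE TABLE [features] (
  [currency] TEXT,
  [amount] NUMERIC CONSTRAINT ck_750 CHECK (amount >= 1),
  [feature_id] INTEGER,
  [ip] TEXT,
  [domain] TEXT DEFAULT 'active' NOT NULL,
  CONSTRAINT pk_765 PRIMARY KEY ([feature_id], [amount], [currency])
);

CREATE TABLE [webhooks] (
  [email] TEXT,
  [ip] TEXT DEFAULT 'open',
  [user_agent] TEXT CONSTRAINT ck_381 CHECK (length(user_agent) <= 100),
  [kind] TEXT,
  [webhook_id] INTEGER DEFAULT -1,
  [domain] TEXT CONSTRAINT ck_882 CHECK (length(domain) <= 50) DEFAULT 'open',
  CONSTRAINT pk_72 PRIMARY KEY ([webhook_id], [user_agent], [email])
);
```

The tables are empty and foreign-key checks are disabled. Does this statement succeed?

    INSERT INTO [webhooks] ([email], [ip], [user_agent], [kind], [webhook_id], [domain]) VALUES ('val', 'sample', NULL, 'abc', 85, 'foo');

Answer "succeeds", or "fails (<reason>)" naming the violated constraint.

fails (NOT NULL on user_agent)

user_agent is explicitly set to NULL, but user_agent is part of the PRIMARY KEY (implied NOT NULL).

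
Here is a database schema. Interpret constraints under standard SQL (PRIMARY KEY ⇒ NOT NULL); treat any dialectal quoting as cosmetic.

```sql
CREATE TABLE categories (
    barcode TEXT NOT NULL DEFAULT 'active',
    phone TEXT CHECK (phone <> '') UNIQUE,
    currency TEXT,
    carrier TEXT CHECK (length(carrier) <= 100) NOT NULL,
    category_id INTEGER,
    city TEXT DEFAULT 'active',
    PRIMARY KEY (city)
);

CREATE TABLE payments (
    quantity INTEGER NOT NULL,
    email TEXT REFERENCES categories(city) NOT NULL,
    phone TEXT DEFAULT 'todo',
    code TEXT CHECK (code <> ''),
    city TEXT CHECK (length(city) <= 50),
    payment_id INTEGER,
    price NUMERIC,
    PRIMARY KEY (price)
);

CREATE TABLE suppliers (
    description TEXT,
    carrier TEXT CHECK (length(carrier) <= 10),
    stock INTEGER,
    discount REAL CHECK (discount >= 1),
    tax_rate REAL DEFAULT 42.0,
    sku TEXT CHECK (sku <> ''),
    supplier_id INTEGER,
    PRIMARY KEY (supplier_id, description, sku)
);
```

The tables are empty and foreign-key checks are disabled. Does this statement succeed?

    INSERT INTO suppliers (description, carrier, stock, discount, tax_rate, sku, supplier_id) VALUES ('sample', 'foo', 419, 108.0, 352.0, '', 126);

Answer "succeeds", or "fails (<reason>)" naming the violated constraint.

fails (CHECK on sku)

The value '' for sku violates CHECK (sku <> '').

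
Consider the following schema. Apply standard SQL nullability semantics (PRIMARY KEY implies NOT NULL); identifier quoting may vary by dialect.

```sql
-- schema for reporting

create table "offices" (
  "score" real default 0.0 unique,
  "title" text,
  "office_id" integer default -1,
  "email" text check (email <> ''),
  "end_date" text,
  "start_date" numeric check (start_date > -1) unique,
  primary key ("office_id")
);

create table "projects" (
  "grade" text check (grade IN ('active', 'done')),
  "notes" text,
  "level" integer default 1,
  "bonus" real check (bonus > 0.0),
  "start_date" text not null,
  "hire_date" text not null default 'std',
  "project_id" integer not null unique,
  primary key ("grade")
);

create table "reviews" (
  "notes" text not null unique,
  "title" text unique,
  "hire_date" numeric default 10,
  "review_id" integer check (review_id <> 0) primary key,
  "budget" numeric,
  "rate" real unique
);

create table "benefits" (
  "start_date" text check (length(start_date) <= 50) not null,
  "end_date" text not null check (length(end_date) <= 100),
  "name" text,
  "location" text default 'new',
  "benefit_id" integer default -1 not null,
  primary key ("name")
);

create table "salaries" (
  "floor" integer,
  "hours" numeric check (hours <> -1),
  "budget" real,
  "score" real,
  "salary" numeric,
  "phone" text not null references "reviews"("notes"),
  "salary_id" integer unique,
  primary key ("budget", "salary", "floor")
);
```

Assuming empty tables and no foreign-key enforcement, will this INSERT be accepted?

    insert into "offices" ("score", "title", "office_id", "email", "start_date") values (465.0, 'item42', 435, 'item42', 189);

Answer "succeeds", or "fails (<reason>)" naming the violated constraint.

NOT NULL columns: office_id is supplied.
CHECK constraints: 'item42' satisfies (email <> ''); 189 satisfies (start_date > -1).
No constraint is violated.

succeeds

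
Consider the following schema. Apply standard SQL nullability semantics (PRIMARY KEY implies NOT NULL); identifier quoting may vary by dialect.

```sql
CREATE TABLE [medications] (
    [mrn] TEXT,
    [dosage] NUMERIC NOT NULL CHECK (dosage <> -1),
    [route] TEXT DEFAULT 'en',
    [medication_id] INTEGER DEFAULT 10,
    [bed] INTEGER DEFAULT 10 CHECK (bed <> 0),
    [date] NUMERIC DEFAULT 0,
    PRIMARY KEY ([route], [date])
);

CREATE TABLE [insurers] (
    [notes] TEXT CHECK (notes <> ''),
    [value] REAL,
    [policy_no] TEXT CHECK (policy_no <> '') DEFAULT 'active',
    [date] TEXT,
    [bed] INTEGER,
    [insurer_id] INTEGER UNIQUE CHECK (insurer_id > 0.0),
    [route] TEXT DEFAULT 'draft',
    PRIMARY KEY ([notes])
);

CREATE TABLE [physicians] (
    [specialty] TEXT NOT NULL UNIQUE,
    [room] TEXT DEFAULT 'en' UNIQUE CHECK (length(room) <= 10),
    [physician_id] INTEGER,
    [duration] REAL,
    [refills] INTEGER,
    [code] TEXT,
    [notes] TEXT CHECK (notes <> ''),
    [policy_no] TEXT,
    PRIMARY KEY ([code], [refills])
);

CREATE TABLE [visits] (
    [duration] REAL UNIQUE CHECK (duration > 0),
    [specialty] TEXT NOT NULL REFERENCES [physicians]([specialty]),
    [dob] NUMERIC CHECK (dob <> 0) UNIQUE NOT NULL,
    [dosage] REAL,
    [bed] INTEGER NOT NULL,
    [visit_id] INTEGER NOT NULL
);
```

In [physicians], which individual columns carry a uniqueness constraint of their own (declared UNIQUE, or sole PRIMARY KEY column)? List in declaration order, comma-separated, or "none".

specialty, room

- specialty: declared UNIQUE → unique.
- room: declared UNIQUE → unique.
- physician_id: no UNIQUE or single-column PK constraint.
- duration: no UNIQUE or single-column PK constraint.
- refills: part of a composite PRIMARY KEY — only the tuple is unique, not this column on its own.
- code: part of a composite PRIMARY KEY — only the tuple is unique, not this column on its own.
- notes: no UNIQUE or single-column PK constraint.
- policy_no: no UNIQUE or single-column PK constraint.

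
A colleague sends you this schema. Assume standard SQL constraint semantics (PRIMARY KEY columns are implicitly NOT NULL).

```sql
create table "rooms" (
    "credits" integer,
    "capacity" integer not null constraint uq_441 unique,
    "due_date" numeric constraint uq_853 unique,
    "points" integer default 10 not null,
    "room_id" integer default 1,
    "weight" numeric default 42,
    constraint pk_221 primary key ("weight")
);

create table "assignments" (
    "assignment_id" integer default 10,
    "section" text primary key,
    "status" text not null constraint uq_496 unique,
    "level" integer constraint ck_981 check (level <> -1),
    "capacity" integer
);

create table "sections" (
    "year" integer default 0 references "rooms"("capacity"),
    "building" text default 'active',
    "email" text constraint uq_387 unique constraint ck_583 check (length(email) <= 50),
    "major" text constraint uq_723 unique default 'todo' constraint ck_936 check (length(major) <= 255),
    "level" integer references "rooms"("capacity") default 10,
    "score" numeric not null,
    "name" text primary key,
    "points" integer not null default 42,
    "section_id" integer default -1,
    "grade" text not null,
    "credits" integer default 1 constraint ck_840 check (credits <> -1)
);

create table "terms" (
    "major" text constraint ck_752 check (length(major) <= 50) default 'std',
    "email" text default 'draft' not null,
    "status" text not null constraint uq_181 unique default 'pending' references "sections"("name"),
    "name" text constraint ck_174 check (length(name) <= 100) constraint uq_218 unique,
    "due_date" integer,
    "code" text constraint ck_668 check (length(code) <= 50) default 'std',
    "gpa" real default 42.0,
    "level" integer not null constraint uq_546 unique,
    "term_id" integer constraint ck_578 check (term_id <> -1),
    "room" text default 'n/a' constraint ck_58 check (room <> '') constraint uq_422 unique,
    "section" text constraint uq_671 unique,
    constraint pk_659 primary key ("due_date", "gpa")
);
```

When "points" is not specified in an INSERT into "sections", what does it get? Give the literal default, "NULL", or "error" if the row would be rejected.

points has an explicit DEFAULT 42.
When the column is omitted from an INSERT, that default is used.

42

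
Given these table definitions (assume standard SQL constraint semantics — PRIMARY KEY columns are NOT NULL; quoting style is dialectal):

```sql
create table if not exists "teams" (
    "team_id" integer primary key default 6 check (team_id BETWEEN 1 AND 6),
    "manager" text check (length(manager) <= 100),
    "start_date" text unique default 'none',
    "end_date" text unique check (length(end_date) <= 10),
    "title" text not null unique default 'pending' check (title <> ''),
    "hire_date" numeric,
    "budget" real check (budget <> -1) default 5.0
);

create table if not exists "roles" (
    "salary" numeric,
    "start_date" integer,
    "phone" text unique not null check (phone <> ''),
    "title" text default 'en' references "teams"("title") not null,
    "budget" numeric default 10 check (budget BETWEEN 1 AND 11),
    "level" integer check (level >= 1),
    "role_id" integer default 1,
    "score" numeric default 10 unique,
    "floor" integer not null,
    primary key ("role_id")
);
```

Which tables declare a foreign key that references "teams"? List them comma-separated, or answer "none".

- roles.title references teams(title).

roles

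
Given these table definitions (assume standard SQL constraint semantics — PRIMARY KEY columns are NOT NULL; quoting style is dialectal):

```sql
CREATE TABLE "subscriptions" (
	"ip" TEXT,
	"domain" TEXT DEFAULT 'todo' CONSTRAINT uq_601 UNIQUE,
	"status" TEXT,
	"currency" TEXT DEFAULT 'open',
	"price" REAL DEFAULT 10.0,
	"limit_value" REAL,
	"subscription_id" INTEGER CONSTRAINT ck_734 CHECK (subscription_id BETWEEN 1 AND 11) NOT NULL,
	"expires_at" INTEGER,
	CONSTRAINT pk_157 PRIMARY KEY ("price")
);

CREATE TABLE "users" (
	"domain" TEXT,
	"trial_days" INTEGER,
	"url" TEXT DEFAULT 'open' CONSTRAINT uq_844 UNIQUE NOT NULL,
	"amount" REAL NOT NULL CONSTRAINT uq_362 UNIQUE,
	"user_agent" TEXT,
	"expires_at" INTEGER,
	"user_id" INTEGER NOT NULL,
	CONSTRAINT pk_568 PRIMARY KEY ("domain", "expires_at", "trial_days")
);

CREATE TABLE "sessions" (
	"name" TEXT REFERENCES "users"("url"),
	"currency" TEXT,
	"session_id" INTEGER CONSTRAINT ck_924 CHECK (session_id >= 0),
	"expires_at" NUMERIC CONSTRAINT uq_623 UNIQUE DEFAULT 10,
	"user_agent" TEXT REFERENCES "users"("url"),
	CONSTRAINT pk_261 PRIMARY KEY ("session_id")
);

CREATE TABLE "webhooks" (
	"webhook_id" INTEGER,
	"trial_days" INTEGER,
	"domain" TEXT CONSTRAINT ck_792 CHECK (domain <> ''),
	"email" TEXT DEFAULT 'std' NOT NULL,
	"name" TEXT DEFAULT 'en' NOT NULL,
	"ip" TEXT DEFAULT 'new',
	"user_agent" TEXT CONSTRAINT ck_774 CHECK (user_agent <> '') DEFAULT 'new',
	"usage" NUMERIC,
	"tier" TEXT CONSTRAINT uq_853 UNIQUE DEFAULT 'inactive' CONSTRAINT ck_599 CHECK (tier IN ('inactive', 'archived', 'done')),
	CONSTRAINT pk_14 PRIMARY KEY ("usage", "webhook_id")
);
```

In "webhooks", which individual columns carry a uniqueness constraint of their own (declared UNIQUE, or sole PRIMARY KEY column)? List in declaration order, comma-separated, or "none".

- webhook_id: part of a composite PRIMARY KEY — only the tuple is unique, not this column on its own.
- trial_days: no UNIQUE or single-column PK constraint.
- domain: no UNIQUE or single-column PK constraint.
- email: no UNIQUE or single-column PK constraint.
- name: no UNIQUE or single-column PK constraint.
- ip: no UNIQUE or single-column PK constraint.
- user_agent: no UNIQUE or single-column PK constraint.
- usage: part of a composite PRIMARY KEY — only the tuple is unique, not this column on its own.
- tier: declared UNIQUE → unique.

tier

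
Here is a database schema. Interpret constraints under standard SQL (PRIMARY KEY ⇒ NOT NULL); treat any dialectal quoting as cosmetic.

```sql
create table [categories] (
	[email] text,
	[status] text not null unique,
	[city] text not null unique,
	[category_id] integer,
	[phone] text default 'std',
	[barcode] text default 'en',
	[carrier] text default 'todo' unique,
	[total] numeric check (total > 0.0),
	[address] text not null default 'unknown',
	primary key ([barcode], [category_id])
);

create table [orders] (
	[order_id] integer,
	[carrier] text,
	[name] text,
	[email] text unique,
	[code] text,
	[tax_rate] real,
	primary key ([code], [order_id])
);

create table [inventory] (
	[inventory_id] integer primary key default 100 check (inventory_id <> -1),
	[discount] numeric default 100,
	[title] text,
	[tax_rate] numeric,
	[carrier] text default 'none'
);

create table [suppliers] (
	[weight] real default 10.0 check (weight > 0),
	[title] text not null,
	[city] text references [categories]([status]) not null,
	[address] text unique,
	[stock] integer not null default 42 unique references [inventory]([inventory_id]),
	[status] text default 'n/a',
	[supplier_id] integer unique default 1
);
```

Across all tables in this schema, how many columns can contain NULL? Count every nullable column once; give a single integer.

16

categories: 4 nullable (email, phone, carrier, total — PK (barcode, category_id) and explicit NOT NULL columns excluded).
orders: 4 nullable (carrier, name, email, tax_rate — PK (code, order_id) and explicit NOT NULL columns excluded).
inventory: 4 nullable (discount, title, tax_rate, carrier — PK (inventory_id) and explicit NOT NULL columns excluded).
suppliers: 4 nullable (weight, address, status, supplier_id — PK none and explicit NOT NULL columns excluded).
Total: 4 + 4 + 4 + 4 = 16.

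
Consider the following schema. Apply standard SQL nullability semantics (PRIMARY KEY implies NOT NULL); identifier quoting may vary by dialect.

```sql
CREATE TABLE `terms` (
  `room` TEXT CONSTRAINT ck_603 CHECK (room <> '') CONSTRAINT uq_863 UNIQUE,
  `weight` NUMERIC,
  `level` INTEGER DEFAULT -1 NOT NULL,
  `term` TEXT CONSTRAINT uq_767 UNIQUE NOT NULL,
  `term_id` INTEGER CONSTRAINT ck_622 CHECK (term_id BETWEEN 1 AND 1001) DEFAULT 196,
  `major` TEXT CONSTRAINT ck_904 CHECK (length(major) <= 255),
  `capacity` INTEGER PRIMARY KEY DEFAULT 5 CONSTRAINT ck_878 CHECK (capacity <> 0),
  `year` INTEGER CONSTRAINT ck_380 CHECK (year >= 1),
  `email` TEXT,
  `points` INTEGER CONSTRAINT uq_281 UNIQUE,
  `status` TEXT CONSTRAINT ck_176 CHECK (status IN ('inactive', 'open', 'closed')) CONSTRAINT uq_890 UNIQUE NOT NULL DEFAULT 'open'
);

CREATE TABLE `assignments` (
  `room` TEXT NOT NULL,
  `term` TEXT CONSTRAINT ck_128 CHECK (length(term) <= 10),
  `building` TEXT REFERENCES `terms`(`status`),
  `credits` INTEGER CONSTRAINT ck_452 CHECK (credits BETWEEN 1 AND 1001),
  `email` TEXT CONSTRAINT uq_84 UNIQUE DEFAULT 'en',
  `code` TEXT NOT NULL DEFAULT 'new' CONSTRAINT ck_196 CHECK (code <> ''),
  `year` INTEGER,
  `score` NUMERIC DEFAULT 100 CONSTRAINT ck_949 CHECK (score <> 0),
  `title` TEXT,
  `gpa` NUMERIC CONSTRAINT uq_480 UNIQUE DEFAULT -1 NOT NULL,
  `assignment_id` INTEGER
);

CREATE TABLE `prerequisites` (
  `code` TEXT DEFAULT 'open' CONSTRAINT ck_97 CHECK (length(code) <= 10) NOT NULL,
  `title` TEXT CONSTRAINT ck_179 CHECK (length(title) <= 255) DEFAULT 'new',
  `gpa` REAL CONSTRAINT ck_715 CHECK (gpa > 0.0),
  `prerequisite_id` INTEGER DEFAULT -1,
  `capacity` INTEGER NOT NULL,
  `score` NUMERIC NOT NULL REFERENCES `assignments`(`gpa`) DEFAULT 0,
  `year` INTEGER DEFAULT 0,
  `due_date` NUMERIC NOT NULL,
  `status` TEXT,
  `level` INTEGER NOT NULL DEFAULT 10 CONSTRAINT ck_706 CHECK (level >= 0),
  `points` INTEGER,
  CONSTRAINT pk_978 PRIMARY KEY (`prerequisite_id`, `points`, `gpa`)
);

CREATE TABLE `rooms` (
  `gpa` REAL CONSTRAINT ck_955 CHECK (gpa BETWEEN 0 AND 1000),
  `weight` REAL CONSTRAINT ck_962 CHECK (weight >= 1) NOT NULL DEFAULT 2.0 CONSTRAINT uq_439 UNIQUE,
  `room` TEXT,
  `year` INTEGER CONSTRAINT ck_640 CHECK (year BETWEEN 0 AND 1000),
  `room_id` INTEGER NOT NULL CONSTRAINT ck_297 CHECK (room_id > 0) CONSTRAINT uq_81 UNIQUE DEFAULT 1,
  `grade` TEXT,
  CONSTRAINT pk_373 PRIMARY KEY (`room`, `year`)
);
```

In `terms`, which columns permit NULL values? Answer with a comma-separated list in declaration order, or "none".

- room: CHECK does not forbid NULL (a CHECK constraint passes when its expression is NULL) → nullable.
- weight: no NOT NULL constraint applies → nullable.
- level: declared NOT NULL → not nullable.
- term: declared NOT NULL → not nullable.
- term_id: CHECK does not forbid NULL (a CHECK constraint passes when its expression is NULL) → nullable.
- major: CHECK does not forbid NULL (a CHECK constraint passes when its expression is NULL) → nullable.
- capacity: part of the PRIMARY KEY, which implies NOT NULL → not nullable.
- year: CHECK does not forbid NULL (a CHECK constraint passes when its expression is NULL) → nullable.
- email: no NOT NULL constraint applies → nullable.
- points: UNIQUE does not imply NOT NULL → nullable.
- status: declared NOT NULL → not nullable.

room, weight, term_id, major, year, email, points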